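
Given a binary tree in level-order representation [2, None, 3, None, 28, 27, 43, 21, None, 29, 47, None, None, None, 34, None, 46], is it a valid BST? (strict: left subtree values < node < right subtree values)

Level-order array: [2, None, 3, None, 28, 27, 43, 21, None, 29, 47, None, None, None, 34, None, 46]
Validate using subtree bounds (lo, hi): at each node, require lo < value < hi,
then recurse left with hi=value and right with lo=value.
Preorder trace (stopping at first violation):
  at node 2 with bounds (-inf, +inf): OK
  at node 3 with bounds (2, +inf): OK
  at node 28 with bounds (3, +inf): OK
  at node 27 with bounds (3, 28): OK
  at node 21 with bounds (3, 27): OK
  at node 43 with bounds (28, +inf): OK
  at node 29 with bounds (28, 43): OK
  at node 34 with bounds (29, 43): OK
  at node 47 with bounds (43, +inf): OK
  at node 46 with bounds (47, +inf): VIOLATION
Node 46 violates its bound: not (47 < 46 < +inf).
Result: Not a valid BST


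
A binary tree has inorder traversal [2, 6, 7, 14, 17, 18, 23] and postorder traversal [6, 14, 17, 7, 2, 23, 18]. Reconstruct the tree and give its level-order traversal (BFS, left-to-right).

Inorder:   [2, 6, 7, 14, 17, 18, 23]
Postorder: [6, 14, 17, 7, 2, 23, 18]
Algorithm: postorder visits root last, so walk postorder right-to-left;
each value is the root of the current inorder slice — split it at that
value, recurse on the right subtree first, then the left.
Recursive splits:
  root=18; inorder splits into left=[2, 6, 7, 14, 17], right=[23]
  root=23; inorder splits into left=[], right=[]
  root=2; inorder splits into left=[], right=[6, 7, 14, 17]
  root=7; inorder splits into left=[6], right=[14, 17]
  root=17; inorder splits into left=[14], right=[]
  root=14; inorder splits into left=[], right=[]
  root=6; inorder splits into left=[], right=[]
Reconstructed level-order: [18, 2, 23, 7, 6, 17, 14]


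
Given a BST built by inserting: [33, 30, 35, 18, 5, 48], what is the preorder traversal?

Tree insertion order: [33, 30, 35, 18, 5, 48]
Tree (level-order array): [33, 30, 35, 18, None, None, 48, 5]
Preorder traversal: [33, 30, 18, 5, 35, 48]


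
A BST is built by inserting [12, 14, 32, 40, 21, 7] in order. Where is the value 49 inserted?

Starting tree (level order): [12, 7, 14, None, None, None, 32, 21, 40]
Insertion path: 12 -> 14 -> 32 -> 40
Result: insert 49 as right child of 40
Final tree (level order): [12, 7, 14, None, None, None, 32, 21, 40, None, None, None, 49]


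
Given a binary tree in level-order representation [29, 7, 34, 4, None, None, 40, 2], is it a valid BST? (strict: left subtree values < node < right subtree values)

Level-order array: [29, 7, 34, 4, None, None, 40, 2]
Validate using subtree bounds (lo, hi): at each node, require lo < value < hi,
then recurse left with hi=value and right with lo=value.
Preorder trace (stopping at first violation):
  at node 29 with bounds (-inf, +inf): OK
  at node 7 with bounds (-inf, 29): OK
  at node 4 with bounds (-inf, 7): OK
  at node 2 with bounds (-inf, 4): OK
  at node 34 with bounds (29, +inf): OK
  at node 40 with bounds (34, +inf): OK
No violation found at any node.
Result: Valid BST


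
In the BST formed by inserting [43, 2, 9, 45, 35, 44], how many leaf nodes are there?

Tree built from: [43, 2, 9, 45, 35, 44]
Tree (level-order array): [43, 2, 45, None, 9, 44, None, None, 35]
Rule: A leaf has 0 children.
Per-node child counts:
  node 43: 2 child(ren)
  node 2: 1 child(ren)
  node 9: 1 child(ren)
  node 35: 0 child(ren)
  node 45: 1 child(ren)
  node 44: 0 child(ren)
Matching nodes: [35, 44]
Count of leaf nodes: 2


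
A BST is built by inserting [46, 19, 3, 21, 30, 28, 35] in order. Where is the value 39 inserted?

Starting tree (level order): [46, 19, None, 3, 21, None, None, None, 30, 28, 35]
Insertion path: 46 -> 19 -> 21 -> 30 -> 35
Result: insert 39 as right child of 35
Final tree (level order): [46, 19, None, 3, 21, None, None, None, 30, 28, 35, None, None, None, 39]


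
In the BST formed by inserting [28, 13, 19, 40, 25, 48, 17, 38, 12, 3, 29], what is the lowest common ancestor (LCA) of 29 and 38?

Tree insertion order: [28, 13, 19, 40, 25, 48, 17, 38, 12, 3, 29]
Tree (level-order array): [28, 13, 40, 12, 19, 38, 48, 3, None, 17, 25, 29]
In a BST, the LCA of p=29, q=38 is the first node v on the
root-to-leaf path with p <= v <= q (go left if both < v, right if both > v).
Walk from root:
  at 28: both 29 and 38 > 28, go right
  at 40: both 29 and 38 < 40, go left
  at 38: 29 <= 38 <= 38, this is the LCA
LCA = 38


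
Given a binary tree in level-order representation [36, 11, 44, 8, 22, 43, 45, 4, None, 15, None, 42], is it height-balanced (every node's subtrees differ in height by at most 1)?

Tree (level-order array): [36, 11, 44, 8, 22, 43, 45, 4, None, 15, None, 42]
Definition: a tree is height-balanced if, at every node, |h(left) - h(right)| <= 1 (empty subtree has height -1).
Bottom-up per-node check:
  node 4: h_left=-1, h_right=-1, diff=0 [OK], height=0
  node 8: h_left=0, h_right=-1, diff=1 [OK], height=1
  node 15: h_left=-1, h_right=-1, diff=0 [OK], height=0
  node 22: h_left=0, h_right=-1, diff=1 [OK], height=1
  node 11: h_left=1, h_right=1, diff=0 [OK], height=2
  node 42: h_left=-1, h_right=-1, diff=0 [OK], height=0
  node 43: h_left=0, h_right=-1, diff=1 [OK], height=1
  node 45: h_left=-1, h_right=-1, diff=0 [OK], height=0
  node 44: h_left=1, h_right=0, diff=1 [OK], height=2
  node 36: h_left=2, h_right=2, diff=0 [OK], height=3
All nodes satisfy the balance condition.
Result: Balanced


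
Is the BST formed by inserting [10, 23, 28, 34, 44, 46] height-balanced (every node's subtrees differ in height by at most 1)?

Tree (level-order array): [10, None, 23, None, 28, None, 34, None, 44, None, 46]
Definition: a tree is height-balanced if, at every node, |h(left) - h(right)| <= 1 (empty subtree has height -1).
Bottom-up per-node check:
  node 46: h_left=-1, h_right=-1, diff=0 [OK], height=0
  node 44: h_left=-1, h_right=0, diff=1 [OK], height=1
  node 34: h_left=-1, h_right=1, diff=2 [FAIL (|-1-1|=2 > 1)], height=2
  node 28: h_left=-1, h_right=2, diff=3 [FAIL (|-1-2|=3 > 1)], height=3
  node 23: h_left=-1, h_right=3, diff=4 [FAIL (|-1-3|=4 > 1)], height=4
  node 10: h_left=-1, h_right=4, diff=5 [FAIL (|-1-4|=5 > 1)], height=5
Node 34 violates the condition: |-1 - 1| = 2 > 1.
Result: Not balanced


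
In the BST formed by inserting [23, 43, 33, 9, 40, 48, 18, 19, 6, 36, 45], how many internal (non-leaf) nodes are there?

Tree built from: [23, 43, 33, 9, 40, 48, 18, 19, 6, 36, 45]
Tree (level-order array): [23, 9, 43, 6, 18, 33, 48, None, None, None, 19, None, 40, 45, None, None, None, 36]
Rule: An internal node has at least one child.
Per-node child counts:
  node 23: 2 child(ren)
  node 9: 2 child(ren)
  node 6: 0 child(ren)
  node 18: 1 child(ren)
  node 19: 0 child(ren)
  node 43: 2 child(ren)
  node 33: 1 child(ren)
  node 40: 1 child(ren)
  node 36: 0 child(ren)
  node 48: 1 child(ren)
  node 45: 0 child(ren)
Matching nodes: [23, 9, 18, 43, 33, 40, 48]
Count of internal (non-leaf) nodes: 7


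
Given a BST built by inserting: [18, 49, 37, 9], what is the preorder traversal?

Tree insertion order: [18, 49, 37, 9]
Tree (level-order array): [18, 9, 49, None, None, 37]
Preorder traversal: [18, 9, 49, 37]


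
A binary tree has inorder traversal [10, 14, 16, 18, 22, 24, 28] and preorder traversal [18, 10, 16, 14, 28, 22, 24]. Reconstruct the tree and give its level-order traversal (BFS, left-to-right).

Inorder:  [10, 14, 16, 18, 22, 24, 28]
Preorder: [18, 10, 16, 14, 28, 22, 24]
Algorithm: preorder visits root first, so consume preorder in order;
for each root, split the current inorder slice at that value into
left-subtree inorder and right-subtree inorder, then recurse.
Recursive splits:
  root=18; inorder splits into left=[10, 14, 16], right=[22, 24, 28]
  root=10; inorder splits into left=[], right=[14, 16]
  root=16; inorder splits into left=[14], right=[]
  root=14; inorder splits into left=[], right=[]
  root=28; inorder splits into left=[22, 24], right=[]
  root=22; inorder splits into left=[], right=[24]
  root=24; inorder splits into left=[], right=[]
Reconstructed level-order: [18, 10, 28, 16, 22, 14, 24]


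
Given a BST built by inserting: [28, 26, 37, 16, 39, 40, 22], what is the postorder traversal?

Tree insertion order: [28, 26, 37, 16, 39, 40, 22]
Tree (level-order array): [28, 26, 37, 16, None, None, 39, None, 22, None, 40]
Postorder traversal: [22, 16, 26, 40, 39, 37, 28]


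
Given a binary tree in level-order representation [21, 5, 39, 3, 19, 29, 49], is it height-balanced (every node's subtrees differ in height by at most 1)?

Tree (level-order array): [21, 5, 39, 3, 19, 29, 49]
Definition: a tree is height-balanced if, at every node, |h(left) - h(right)| <= 1 (empty subtree has height -1).
Bottom-up per-node check:
  node 3: h_left=-1, h_right=-1, diff=0 [OK], height=0
  node 19: h_left=-1, h_right=-1, diff=0 [OK], height=0
  node 5: h_left=0, h_right=0, diff=0 [OK], height=1
  node 29: h_left=-1, h_right=-1, diff=0 [OK], height=0
  node 49: h_left=-1, h_right=-1, diff=0 [OK], height=0
  node 39: h_left=0, h_right=0, diff=0 [OK], height=1
  node 21: h_left=1, h_right=1, diff=0 [OK], height=2
All nodes satisfy the balance condition.
Result: Balanced


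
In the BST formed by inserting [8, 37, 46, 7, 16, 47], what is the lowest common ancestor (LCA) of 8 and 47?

Tree insertion order: [8, 37, 46, 7, 16, 47]
Tree (level-order array): [8, 7, 37, None, None, 16, 46, None, None, None, 47]
In a BST, the LCA of p=8, q=47 is the first node v on the
root-to-leaf path with p <= v <= q (go left if both < v, right if both > v).
Walk from root:
  at 8: 8 <= 8 <= 47, this is the LCA
LCA = 8


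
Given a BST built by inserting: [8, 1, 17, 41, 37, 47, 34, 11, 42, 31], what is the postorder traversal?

Tree insertion order: [8, 1, 17, 41, 37, 47, 34, 11, 42, 31]
Tree (level-order array): [8, 1, 17, None, None, 11, 41, None, None, 37, 47, 34, None, 42, None, 31]
Postorder traversal: [1, 11, 31, 34, 37, 42, 47, 41, 17, 8]


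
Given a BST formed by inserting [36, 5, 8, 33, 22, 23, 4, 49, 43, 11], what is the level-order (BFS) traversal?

Tree insertion order: [36, 5, 8, 33, 22, 23, 4, 49, 43, 11]
Tree (level-order array): [36, 5, 49, 4, 8, 43, None, None, None, None, 33, None, None, 22, None, 11, 23]
BFS from the root, enqueuing left then right child of each popped node:
  queue [36] -> pop 36, enqueue [5, 49], visited so far: [36]
  queue [5, 49] -> pop 5, enqueue [4, 8], visited so far: [36, 5]
  queue [49, 4, 8] -> pop 49, enqueue [43], visited so far: [36, 5, 49]
  queue [4, 8, 43] -> pop 4, enqueue [none], visited so far: [36, 5, 49, 4]
  queue [8, 43] -> pop 8, enqueue [33], visited so far: [36, 5, 49, 4, 8]
  queue [43, 33] -> pop 43, enqueue [none], visited so far: [36, 5, 49, 4, 8, 43]
  queue [33] -> pop 33, enqueue [22], visited so far: [36, 5, 49, 4, 8, 43, 33]
  queue [22] -> pop 22, enqueue [11, 23], visited so far: [36, 5, 49, 4, 8, 43, 33, 22]
  queue [11, 23] -> pop 11, enqueue [none], visited so far: [36, 5, 49, 4, 8, 43, 33, 22, 11]
  queue [23] -> pop 23, enqueue [none], visited so far: [36, 5, 49, 4, 8, 43, 33, 22, 11, 23]
Result: [36, 5, 49, 4, 8, 43, 33, 22, 11, 23]


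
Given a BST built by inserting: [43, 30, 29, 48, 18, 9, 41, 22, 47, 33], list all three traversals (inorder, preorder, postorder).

Tree insertion order: [43, 30, 29, 48, 18, 9, 41, 22, 47, 33]
Tree (level-order array): [43, 30, 48, 29, 41, 47, None, 18, None, 33, None, None, None, 9, 22]
Inorder (L, root, R): [9, 18, 22, 29, 30, 33, 41, 43, 47, 48]
Preorder (root, L, R): [43, 30, 29, 18, 9, 22, 41, 33, 48, 47]
Postorder (L, R, root): [9, 22, 18, 29, 33, 41, 30, 47, 48, 43]


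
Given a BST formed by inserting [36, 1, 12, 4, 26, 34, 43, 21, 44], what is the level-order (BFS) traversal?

Tree insertion order: [36, 1, 12, 4, 26, 34, 43, 21, 44]
Tree (level-order array): [36, 1, 43, None, 12, None, 44, 4, 26, None, None, None, None, 21, 34]
BFS from the root, enqueuing left then right child of each popped node:
  queue [36] -> pop 36, enqueue [1, 43], visited so far: [36]
  queue [1, 43] -> pop 1, enqueue [12], visited so far: [36, 1]
  queue [43, 12] -> pop 43, enqueue [44], visited so far: [36, 1, 43]
  queue [12, 44] -> pop 12, enqueue [4, 26], visited so far: [36, 1, 43, 12]
  queue [44, 4, 26] -> pop 44, enqueue [none], visited so far: [36, 1, 43, 12, 44]
  queue [4, 26] -> pop 4, enqueue [none], visited so far: [36, 1, 43, 12, 44, 4]
  queue [26] -> pop 26, enqueue [21, 34], visited so far: [36, 1, 43, 12, 44, 4, 26]
  queue [21, 34] -> pop 21, enqueue [none], visited so far: [36, 1, 43, 12, 44, 4, 26, 21]
  queue [34] -> pop 34, enqueue [none], visited so far: [36, 1, 43, 12, 44, 4, 26, 21, 34]
Result: [36, 1, 43, 12, 44, 4, 26, 21, 34]


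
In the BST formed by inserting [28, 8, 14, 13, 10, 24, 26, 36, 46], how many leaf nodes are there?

Tree built from: [28, 8, 14, 13, 10, 24, 26, 36, 46]
Tree (level-order array): [28, 8, 36, None, 14, None, 46, 13, 24, None, None, 10, None, None, 26]
Rule: A leaf has 0 children.
Per-node child counts:
  node 28: 2 child(ren)
  node 8: 1 child(ren)
  node 14: 2 child(ren)
  node 13: 1 child(ren)
  node 10: 0 child(ren)
  node 24: 1 child(ren)
  node 26: 0 child(ren)
  node 36: 1 child(ren)
  node 46: 0 child(ren)
Matching nodes: [10, 26, 46]
Count of leaf nodes: 3


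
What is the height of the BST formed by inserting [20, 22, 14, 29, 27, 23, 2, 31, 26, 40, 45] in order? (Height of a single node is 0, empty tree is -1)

Insertion order: [20, 22, 14, 29, 27, 23, 2, 31, 26, 40, 45]
Tree (level-order array): [20, 14, 22, 2, None, None, 29, None, None, 27, 31, 23, None, None, 40, None, 26, None, 45]
Compute height bottom-up (empty subtree = -1):
  height(2) = 1 + max(-1, -1) = 0
  height(14) = 1 + max(0, -1) = 1
  height(26) = 1 + max(-1, -1) = 0
  height(23) = 1 + max(-1, 0) = 1
  height(27) = 1 + max(1, -1) = 2
  height(45) = 1 + max(-1, -1) = 0
  height(40) = 1 + max(-1, 0) = 1
  height(31) = 1 + max(-1, 1) = 2
  height(29) = 1 + max(2, 2) = 3
  height(22) = 1 + max(-1, 3) = 4
  height(20) = 1 + max(1, 4) = 5
Height = 5


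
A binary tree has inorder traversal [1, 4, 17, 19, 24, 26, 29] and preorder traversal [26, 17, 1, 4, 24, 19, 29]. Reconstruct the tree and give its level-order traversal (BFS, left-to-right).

Inorder:  [1, 4, 17, 19, 24, 26, 29]
Preorder: [26, 17, 1, 4, 24, 19, 29]
Algorithm: preorder visits root first, so consume preorder in order;
for each root, split the current inorder slice at that value into
left-subtree inorder and right-subtree inorder, then recurse.
Recursive splits:
  root=26; inorder splits into left=[1, 4, 17, 19, 24], right=[29]
  root=17; inorder splits into left=[1, 4], right=[19, 24]
  root=1; inorder splits into left=[], right=[4]
  root=4; inorder splits into left=[], right=[]
  root=24; inorder splits into left=[19], right=[]
  root=19; inorder splits into left=[], right=[]
  root=29; inorder splits into left=[], right=[]
Reconstructed level-order: [26, 17, 29, 1, 24, 4, 19]


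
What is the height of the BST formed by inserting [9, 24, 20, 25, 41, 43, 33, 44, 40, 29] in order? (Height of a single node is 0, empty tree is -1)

Insertion order: [9, 24, 20, 25, 41, 43, 33, 44, 40, 29]
Tree (level-order array): [9, None, 24, 20, 25, None, None, None, 41, 33, 43, 29, 40, None, 44]
Compute height bottom-up (empty subtree = -1):
  height(20) = 1 + max(-1, -1) = 0
  height(29) = 1 + max(-1, -1) = 0
  height(40) = 1 + max(-1, -1) = 0
  height(33) = 1 + max(0, 0) = 1
  height(44) = 1 + max(-1, -1) = 0
  height(43) = 1 + max(-1, 0) = 1
  height(41) = 1 + max(1, 1) = 2
  height(25) = 1 + max(-1, 2) = 3
  height(24) = 1 + max(0, 3) = 4
  height(9) = 1 + max(-1, 4) = 5
Height = 5


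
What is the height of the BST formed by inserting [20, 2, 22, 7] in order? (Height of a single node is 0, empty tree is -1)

Insertion order: [20, 2, 22, 7]
Tree (level-order array): [20, 2, 22, None, 7]
Compute height bottom-up (empty subtree = -1):
  height(7) = 1 + max(-1, -1) = 0
  height(2) = 1 + max(-1, 0) = 1
  height(22) = 1 + max(-1, -1) = 0
  height(20) = 1 + max(1, 0) = 2
Height = 2


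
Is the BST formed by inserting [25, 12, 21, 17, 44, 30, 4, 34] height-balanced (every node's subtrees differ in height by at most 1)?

Tree (level-order array): [25, 12, 44, 4, 21, 30, None, None, None, 17, None, None, 34]
Definition: a tree is height-balanced if, at every node, |h(left) - h(right)| <= 1 (empty subtree has height -1).
Bottom-up per-node check:
  node 4: h_left=-1, h_right=-1, diff=0 [OK], height=0
  node 17: h_left=-1, h_right=-1, diff=0 [OK], height=0
  node 21: h_left=0, h_right=-1, diff=1 [OK], height=1
  node 12: h_left=0, h_right=1, diff=1 [OK], height=2
  node 34: h_left=-1, h_right=-1, diff=0 [OK], height=0
  node 30: h_left=-1, h_right=0, diff=1 [OK], height=1
  node 44: h_left=1, h_right=-1, diff=2 [FAIL (|1--1|=2 > 1)], height=2
  node 25: h_left=2, h_right=2, diff=0 [OK], height=3
Node 44 violates the condition: |1 - -1| = 2 > 1.
Result: Not balanced


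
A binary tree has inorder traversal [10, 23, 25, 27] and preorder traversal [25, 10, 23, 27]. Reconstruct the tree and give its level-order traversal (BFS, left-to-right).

Inorder:  [10, 23, 25, 27]
Preorder: [25, 10, 23, 27]
Algorithm: preorder visits root first, so consume preorder in order;
for each root, split the current inorder slice at that value into
left-subtree inorder and right-subtree inorder, then recurse.
Recursive splits:
  root=25; inorder splits into left=[10, 23], right=[27]
  root=10; inorder splits into left=[], right=[23]
  root=23; inorder splits into left=[], right=[]
  root=27; inorder splits into left=[], right=[]
Reconstructed level-order: [25, 10, 27, 23]


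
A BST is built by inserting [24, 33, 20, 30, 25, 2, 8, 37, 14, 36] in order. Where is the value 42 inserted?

Starting tree (level order): [24, 20, 33, 2, None, 30, 37, None, 8, 25, None, 36, None, None, 14]
Insertion path: 24 -> 33 -> 37
Result: insert 42 as right child of 37
Final tree (level order): [24, 20, 33, 2, None, 30, 37, None, 8, 25, None, 36, 42, None, 14]


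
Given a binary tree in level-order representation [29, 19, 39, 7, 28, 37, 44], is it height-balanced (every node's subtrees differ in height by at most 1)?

Tree (level-order array): [29, 19, 39, 7, 28, 37, 44]
Definition: a tree is height-balanced if, at every node, |h(left) - h(right)| <= 1 (empty subtree has height -1).
Bottom-up per-node check:
  node 7: h_left=-1, h_right=-1, diff=0 [OK], height=0
  node 28: h_left=-1, h_right=-1, diff=0 [OK], height=0
  node 19: h_left=0, h_right=0, diff=0 [OK], height=1
  node 37: h_left=-1, h_right=-1, diff=0 [OK], height=0
  node 44: h_left=-1, h_right=-1, diff=0 [OK], height=0
  node 39: h_left=0, h_right=0, diff=0 [OK], height=1
  node 29: h_left=1, h_right=1, diff=0 [OK], height=2
All nodes satisfy the balance condition.
Result: Balanced


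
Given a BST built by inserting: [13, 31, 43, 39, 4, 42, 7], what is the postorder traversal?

Tree insertion order: [13, 31, 43, 39, 4, 42, 7]
Tree (level-order array): [13, 4, 31, None, 7, None, 43, None, None, 39, None, None, 42]
Postorder traversal: [7, 4, 42, 39, 43, 31, 13]


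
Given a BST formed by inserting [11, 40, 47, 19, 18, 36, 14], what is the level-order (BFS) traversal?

Tree insertion order: [11, 40, 47, 19, 18, 36, 14]
Tree (level-order array): [11, None, 40, 19, 47, 18, 36, None, None, 14]
BFS from the root, enqueuing left then right child of each popped node:
  queue [11] -> pop 11, enqueue [40], visited so far: [11]
  queue [40] -> pop 40, enqueue [19, 47], visited so far: [11, 40]
  queue [19, 47] -> pop 19, enqueue [18, 36], visited so far: [11, 40, 19]
  queue [47, 18, 36] -> pop 47, enqueue [none], visited so far: [11, 40, 19, 47]
  queue [18, 36] -> pop 18, enqueue [14], visited so far: [11, 40, 19, 47, 18]
  queue [36, 14] -> pop 36, enqueue [none], visited so far: [11, 40, 19, 47, 18, 36]
  queue [14] -> pop 14, enqueue [none], visited so far: [11, 40, 19, 47, 18, 36, 14]
Result: [11, 40, 19, 47, 18, 36, 14]


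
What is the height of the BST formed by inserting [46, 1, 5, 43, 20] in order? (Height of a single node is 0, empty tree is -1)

Insertion order: [46, 1, 5, 43, 20]
Tree (level-order array): [46, 1, None, None, 5, None, 43, 20]
Compute height bottom-up (empty subtree = -1):
  height(20) = 1 + max(-1, -1) = 0
  height(43) = 1 + max(0, -1) = 1
  height(5) = 1 + max(-1, 1) = 2
  height(1) = 1 + max(-1, 2) = 3
  height(46) = 1 + max(3, -1) = 4
Height = 4


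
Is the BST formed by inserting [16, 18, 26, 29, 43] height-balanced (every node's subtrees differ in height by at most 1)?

Tree (level-order array): [16, None, 18, None, 26, None, 29, None, 43]
Definition: a tree is height-balanced if, at every node, |h(left) - h(right)| <= 1 (empty subtree has height -1).
Bottom-up per-node check:
  node 43: h_left=-1, h_right=-1, diff=0 [OK], height=0
  node 29: h_left=-1, h_right=0, diff=1 [OK], height=1
  node 26: h_left=-1, h_right=1, diff=2 [FAIL (|-1-1|=2 > 1)], height=2
  node 18: h_left=-1, h_right=2, diff=3 [FAIL (|-1-2|=3 > 1)], height=3
  node 16: h_left=-1, h_right=3, diff=4 [FAIL (|-1-3|=4 > 1)], height=4
Node 26 violates the condition: |-1 - 1| = 2 > 1.
Result: Not balanced


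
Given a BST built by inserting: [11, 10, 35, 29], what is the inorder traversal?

Tree insertion order: [11, 10, 35, 29]
Tree (level-order array): [11, 10, 35, None, None, 29]
Inorder traversal: [10, 11, 29, 35]


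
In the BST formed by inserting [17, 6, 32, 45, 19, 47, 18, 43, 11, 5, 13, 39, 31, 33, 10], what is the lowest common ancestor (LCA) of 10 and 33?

Tree insertion order: [17, 6, 32, 45, 19, 47, 18, 43, 11, 5, 13, 39, 31, 33, 10]
Tree (level-order array): [17, 6, 32, 5, 11, 19, 45, None, None, 10, 13, 18, 31, 43, 47, None, None, None, None, None, None, None, None, 39, None, None, None, 33]
In a BST, the LCA of p=10, q=33 is the first node v on the
root-to-leaf path with p <= v <= q (go left if both < v, right if both > v).
Walk from root:
  at 17: 10 <= 17 <= 33, this is the LCA
LCA = 17


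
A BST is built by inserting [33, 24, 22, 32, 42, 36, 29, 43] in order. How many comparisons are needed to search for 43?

Search path for 43: 33 -> 42 -> 43
Found: True
Comparisons: 3


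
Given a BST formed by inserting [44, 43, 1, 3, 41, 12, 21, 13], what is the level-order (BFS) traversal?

Tree insertion order: [44, 43, 1, 3, 41, 12, 21, 13]
Tree (level-order array): [44, 43, None, 1, None, None, 3, None, 41, 12, None, None, 21, 13]
BFS from the root, enqueuing left then right child of each popped node:
  queue [44] -> pop 44, enqueue [43], visited so far: [44]
  queue [43] -> pop 43, enqueue [1], visited so far: [44, 43]
  queue [1] -> pop 1, enqueue [3], visited so far: [44, 43, 1]
  queue [3] -> pop 3, enqueue [41], visited so far: [44, 43, 1, 3]
  queue [41] -> pop 41, enqueue [12], visited so far: [44, 43, 1, 3, 41]
  queue [12] -> pop 12, enqueue [21], visited so far: [44, 43, 1, 3, 41, 12]
  queue [21] -> pop 21, enqueue [13], visited so far: [44, 43, 1, 3, 41, 12, 21]
  queue [13] -> pop 13, enqueue [none], visited so far: [44, 43, 1, 3, 41, 12, 21, 13]
Result: [44, 43, 1, 3, 41, 12, 21, 13]


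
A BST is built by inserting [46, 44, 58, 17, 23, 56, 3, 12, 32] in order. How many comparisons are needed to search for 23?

Search path for 23: 46 -> 44 -> 17 -> 23
Found: True
Comparisons: 4


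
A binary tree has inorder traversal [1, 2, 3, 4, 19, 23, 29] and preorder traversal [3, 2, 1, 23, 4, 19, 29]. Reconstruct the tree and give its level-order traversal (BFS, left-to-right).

Inorder:  [1, 2, 3, 4, 19, 23, 29]
Preorder: [3, 2, 1, 23, 4, 19, 29]
Algorithm: preorder visits root first, so consume preorder in order;
for each root, split the current inorder slice at that value into
left-subtree inorder and right-subtree inorder, then recurse.
Recursive splits:
  root=3; inorder splits into left=[1, 2], right=[4, 19, 23, 29]
  root=2; inorder splits into left=[1], right=[]
  root=1; inorder splits into left=[], right=[]
  root=23; inorder splits into left=[4, 19], right=[29]
  root=4; inorder splits into left=[], right=[19]
  root=19; inorder splits into left=[], right=[]
  root=29; inorder splits into left=[], right=[]
Reconstructed level-order: [3, 2, 23, 1, 4, 29, 19]


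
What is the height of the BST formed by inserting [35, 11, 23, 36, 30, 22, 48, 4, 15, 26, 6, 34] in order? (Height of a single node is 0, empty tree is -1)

Insertion order: [35, 11, 23, 36, 30, 22, 48, 4, 15, 26, 6, 34]
Tree (level-order array): [35, 11, 36, 4, 23, None, 48, None, 6, 22, 30, None, None, None, None, 15, None, 26, 34]
Compute height bottom-up (empty subtree = -1):
  height(6) = 1 + max(-1, -1) = 0
  height(4) = 1 + max(-1, 0) = 1
  height(15) = 1 + max(-1, -1) = 0
  height(22) = 1 + max(0, -1) = 1
  height(26) = 1 + max(-1, -1) = 0
  height(34) = 1 + max(-1, -1) = 0
  height(30) = 1 + max(0, 0) = 1
  height(23) = 1 + max(1, 1) = 2
  height(11) = 1 + max(1, 2) = 3
  height(48) = 1 + max(-1, -1) = 0
  height(36) = 1 + max(-1, 0) = 1
  height(35) = 1 + max(3, 1) = 4
Height = 4


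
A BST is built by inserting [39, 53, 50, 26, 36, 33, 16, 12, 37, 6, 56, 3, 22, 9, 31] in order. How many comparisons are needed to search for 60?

Search path for 60: 39 -> 53 -> 56
Found: False
Comparisons: 3


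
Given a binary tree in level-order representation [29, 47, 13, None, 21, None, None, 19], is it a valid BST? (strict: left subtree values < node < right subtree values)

Level-order array: [29, 47, 13, None, 21, None, None, 19]
Validate using subtree bounds (lo, hi): at each node, require lo < value < hi,
then recurse left with hi=value and right with lo=value.
Preorder trace (stopping at first violation):
  at node 29 with bounds (-inf, +inf): OK
  at node 47 with bounds (-inf, 29): VIOLATION
Node 47 violates its bound: not (-inf < 47 < 29).
Result: Not a valid BST


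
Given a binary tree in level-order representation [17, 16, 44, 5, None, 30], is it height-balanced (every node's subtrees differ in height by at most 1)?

Tree (level-order array): [17, 16, 44, 5, None, 30]
Definition: a tree is height-balanced if, at every node, |h(left) - h(right)| <= 1 (empty subtree has height -1).
Bottom-up per-node check:
  node 5: h_left=-1, h_right=-1, diff=0 [OK], height=0
  node 16: h_left=0, h_right=-1, diff=1 [OK], height=1
  node 30: h_left=-1, h_right=-1, diff=0 [OK], height=0
  node 44: h_left=0, h_right=-1, diff=1 [OK], height=1
  node 17: h_left=1, h_right=1, diff=0 [OK], height=2
All nodes satisfy the balance condition.
Result: Balanced


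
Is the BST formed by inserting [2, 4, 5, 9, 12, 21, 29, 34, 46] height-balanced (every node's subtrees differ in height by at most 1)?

Tree (level-order array): [2, None, 4, None, 5, None, 9, None, 12, None, 21, None, 29, None, 34, None, 46]
Definition: a tree is height-balanced if, at every node, |h(left) - h(right)| <= 1 (empty subtree has height -1).
Bottom-up per-node check:
  node 46: h_left=-1, h_right=-1, diff=0 [OK], height=0
  node 34: h_left=-1, h_right=0, diff=1 [OK], height=1
  node 29: h_left=-1, h_right=1, diff=2 [FAIL (|-1-1|=2 > 1)], height=2
  node 21: h_left=-1, h_right=2, diff=3 [FAIL (|-1-2|=3 > 1)], height=3
  node 12: h_left=-1, h_right=3, diff=4 [FAIL (|-1-3|=4 > 1)], height=4
  node 9: h_left=-1, h_right=4, diff=5 [FAIL (|-1-4|=5 > 1)], height=5
  node 5: h_left=-1, h_right=5, diff=6 [FAIL (|-1-5|=6 > 1)], height=6
  node 4: h_left=-1, h_right=6, diff=7 [FAIL (|-1-6|=7 > 1)], height=7
  node 2: h_left=-1, h_right=7, diff=8 [FAIL (|-1-7|=8 > 1)], height=8
Node 29 violates the condition: |-1 - 1| = 2 > 1.
Result: Not balanced


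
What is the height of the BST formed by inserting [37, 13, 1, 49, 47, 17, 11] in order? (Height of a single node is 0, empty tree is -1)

Insertion order: [37, 13, 1, 49, 47, 17, 11]
Tree (level-order array): [37, 13, 49, 1, 17, 47, None, None, 11]
Compute height bottom-up (empty subtree = -1):
  height(11) = 1 + max(-1, -1) = 0
  height(1) = 1 + max(-1, 0) = 1
  height(17) = 1 + max(-1, -1) = 0
  height(13) = 1 + max(1, 0) = 2
  height(47) = 1 + max(-1, -1) = 0
  height(49) = 1 + max(0, -1) = 1
  height(37) = 1 + max(2, 1) = 3
Height = 3


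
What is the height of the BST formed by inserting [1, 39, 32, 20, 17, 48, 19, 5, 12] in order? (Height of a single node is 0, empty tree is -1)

Insertion order: [1, 39, 32, 20, 17, 48, 19, 5, 12]
Tree (level-order array): [1, None, 39, 32, 48, 20, None, None, None, 17, None, 5, 19, None, 12]
Compute height bottom-up (empty subtree = -1):
  height(12) = 1 + max(-1, -1) = 0
  height(5) = 1 + max(-1, 0) = 1
  height(19) = 1 + max(-1, -1) = 0
  height(17) = 1 + max(1, 0) = 2
  height(20) = 1 + max(2, -1) = 3
  height(32) = 1 + max(3, -1) = 4
  height(48) = 1 + max(-1, -1) = 0
  height(39) = 1 + max(4, 0) = 5
  height(1) = 1 + max(-1, 5) = 6
Height = 6


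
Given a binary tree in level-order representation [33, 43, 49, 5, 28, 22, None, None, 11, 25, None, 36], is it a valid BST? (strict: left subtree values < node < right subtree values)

Level-order array: [33, 43, 49, 5, 28, 22, None, None, 11, 25, None, 36]
Validate using subtree bounds (lo, hi): at each node, require lo < value < hi,
then recurse left with hi=value and right with lo=value.
Preorder trace (stopping at first violation):
  at node 33 with bounds (-inf, +inf): OK
  at node 43 with bounds (-inf, 33): VIOLATION
Node 43 violates its bound: not (-inf < 43 < 33).
Result: Not a valid BST


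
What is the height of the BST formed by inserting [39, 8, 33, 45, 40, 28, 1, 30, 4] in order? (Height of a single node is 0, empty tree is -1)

Insertion order: [39, 8, 33, 45, 40, 28, 1, 30, 4]
Tree (level-order array): [39, 8, 45, 1, 33, 40, None, None, 4, 28, None, None, None, None, None, None, 30]
Compute height bottom-up (empty subtree = -1):
  height(4) = 1 + max(-1, -1) = 0
  height(1) = 1 + max(-1, 0) = 1
  height(30) = 1 + max(-1, -1) = 0
  height(28) = 1 + max(-1, 0) = 1
  height(33) = 1 + max(1, -1) = 2
  height(8) = 1 + max(1, 2) = 3
  height(40) = 1 + max(-1, -1) = 0
  height(45) = 1 + max(0, -1) = 1
  height(39) = 1 + max(3, 1) = 4
Height = 4


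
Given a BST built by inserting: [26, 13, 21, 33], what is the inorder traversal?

Tree insertion order: [26, 13, 21, 33]
Tree (level-order array): [26, 13, 33, None, 21]
Inorder traversal: [13, 21, 26, 33]


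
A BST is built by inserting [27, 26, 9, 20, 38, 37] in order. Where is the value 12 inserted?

Starting tree (level order): [27, 26, 38, 9, None, 37, None, None, 20]
Insertion path: 27 -> 26 -> 9 -> 20
Result: insert 12 as left child of 20
Final tree (level order): [27, 26, 38, 9, None, 37, None, None, 20, None, None, 12]


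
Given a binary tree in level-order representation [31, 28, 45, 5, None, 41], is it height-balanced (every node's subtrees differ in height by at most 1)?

Tree (level-order array): [31, 28, 45, 5, None, 41]
Definition: a tree is height-balanced if, at every node, |h(left) - h(right)| <= 1 (empty subtree has height -1).
Bottom-up per-node check:
  node 5: h_left=-1, h_right=-1, diff=0 [OK], height=0
  node 28: h_left=0, h_right=-1, diff=1 [OK], height=1
  node 41: h_left=-1, h_right=-1, diff=0 [OK], height=0
  node 45: h_left=0, h_right=-1, diff=1 [OK], height=1
  node 31: h_left=1, h_right=1, diff=0 [OK], height=2
All nodes satisfy the balance condition.
Result: Balanced


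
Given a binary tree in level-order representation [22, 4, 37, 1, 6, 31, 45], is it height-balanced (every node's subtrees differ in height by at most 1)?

Tree (level-order array): [22, 4, 37, 1, 6, 31, 45]
Definition: a tree is height-balanced if, at every node, |h(left) - h(right)| <= 1 (empty subtree has height -1).
Bottom-up per-node check:
  node 1: h_left=-1, h_right=-1, diff=0 [OK], height=0
  node 6: h_left=-1, h_right=-1, diff=0 [OK], height=0
  node 4: h_left=0, h_right=0, diff=0 [OK], height=1
  node 31: h_left=-1, h_right=-1, diff=0 [OK], height=0
  node 45: h_left=-1, h_right=-1, diff=0 [OK], height=0
  node 37: h_left=0, h_right=0, diff=0 [OK], height=1
  node 22: h_left=1, h_right=1, diff=0 [OK], height=2
All nodes satisfy the balance condition.
Result: Balanced


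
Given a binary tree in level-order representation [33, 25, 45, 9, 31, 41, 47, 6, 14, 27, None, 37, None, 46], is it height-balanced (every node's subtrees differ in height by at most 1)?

Tree (level-order array): [33, 25, 45, 9, 31, 41, 47, 6, 14, 27, None, 37, None, 46]
Definition: a tree is height-balanced if, at every node, |h(left) - h(right)| <= 1 (empty subtree has height -1).
Bottom-up per-node check:
  node 6: h_left=-1, h_right=-1, diff=0 [OK], height=0
  node 14: h_left=-1, h_right=-1, diff=0 [OK], height=0
  node 9: h_left=0, h_right=0, diff=0 [OK], height=1
  node 27: h_left=-1, h_right=-1, diff=0 [OK], height=0
  node 31: h_left=0, h_right=-1, diff=1 [OK], height=1
  node 25: h_left=1, h_right=1, diff=0 [OK], height=2
  node 37: h_left=-1, h_right=-1, diff=0 [OK], height=0
  node 41: h_left=0, h_right=-1, diff=1 [OK], height=1
  node 46: h_left=-1, h_right=-1, diff=0 [OK], height=0
  node 47: h_left=0, h_right=-1, diff=1 [OK], height=1
  node 45: h_left=1, h_right=1, diff=0 [OK], height=2
  node 33: h_left=2, h_right=2, diff=0 [OK], height=3
All nodes satisfy the balance condition.
Result: Balanced


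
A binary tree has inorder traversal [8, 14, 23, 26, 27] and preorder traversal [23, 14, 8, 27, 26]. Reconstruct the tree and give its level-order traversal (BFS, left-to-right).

Inorder:  [8, 14, 23, 26, 27]
Preorder: [23, 14, 8, 27, 26]
Algorithm: preorder visits root first, so consume preorder in order;
for each root, split the current inorder slice at that value into
left-subtree inorder and right-subtree inorder, then recurse.
Recursive splits:
  root=23; inorder splits into left=[8, 14], right=[26, 27]
  root=14; inorder splits into left=[8], right=[]
  root=8; inorder splits into left=[], right=[]
  root=27; inorder splits into left=[26], right=[]
  root=26; inorder splits into left=[], right=[]
Reconstructed level-order: [23, 14, 27, 8, 26]


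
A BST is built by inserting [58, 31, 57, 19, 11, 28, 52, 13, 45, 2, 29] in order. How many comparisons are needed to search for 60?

Search path for 60: 58
Found: False
Comparisons: 1


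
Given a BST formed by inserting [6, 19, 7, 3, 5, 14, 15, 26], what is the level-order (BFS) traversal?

Tree insertion order: [6, 19, 7, 3, 5, 14, 15, 26]
Tree (level-order array): [6, 3, 19, None, 5, 7, 26, None, None, None, 14, None, None, None, 15]
BFS from the root, enqueuing left then right child of each popped node:
  queue [6] -> pop 6, enqueue [3, 19], visited so far: [6]
  queue [3, 19] -> pop 3, enqueue [5], visited so far: [6, 3]
  queue [19, 5] -> pop 19, enqueue [7, 26], visited so far: [6, 3, 19]
  queue [5, 7, 26] -> pop 5, enqueue [none], visited so far: [6, 3, 19, 5]
  queue [7, 26] -> pop 7, enqueue [14], visited so far: [6, 3, 19, 5, 7]
  queue [26, 14] -> pop 26, enqueue [none], visited so far: [6, 3, 19, 5, 7, 26]
  queue [14] -> pop 14, enqueue [15], visited so far: [6, 3, 19, 5, 7, 26, 14]
  queue [15] -> pop 15, enqueue [none], visited so far: [6, 3, 19, 5, 7, 26, 14, 15]
Result: [6, 3, 19, 5, 7, 26, 14, 15]


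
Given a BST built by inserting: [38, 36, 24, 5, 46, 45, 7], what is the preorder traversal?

Tree insertion order: [38, 36, 24, 5, 46, 45, 7]
Tree (level-order array): [38, 36, 46, 24, None, 45, None, 5, None, None, None, None, 7]
Preorder traversal: [38, 36, 24, 5, 7, 46, 45]


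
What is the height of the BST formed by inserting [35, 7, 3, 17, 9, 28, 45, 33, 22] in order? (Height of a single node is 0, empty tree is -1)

Insertion order: [35, 7, 3, 17, 9, 28, 45, 33, 22]
Tree (level-order array): [35, 7, 45, 3, 17, None, None, None, None, 9, 28, None, None, 22, 33]
Compute height bottom-up (empty subtree = -1):
  height(3) = 1 + max(-1, -1) = 0
  height(9) = 1 + max(-1, -1) = 0
  height(22) = 1 + max(-1, -1) = 0
  height(33) = 1 + max(-1, -1) = 0
  height(28) = 1 + max(0, 0) = 1
  height(17) = 1 + max(0, 1) = 2
  height(7) = 1 + max(0, 2) = 3
  height(45) = 1 + max(-1, -1) = 0
  height(35) = 1 + max(3, 0) = 4
Height = 4


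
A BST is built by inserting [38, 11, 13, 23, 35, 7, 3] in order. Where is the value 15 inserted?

Starting tree (level order): [38, 11, None, 7, 13, 3, None, None, 23, None, None, None, 35]
Insertion path: 38 -> 11 -> 13 -> 23
Result: insert 15 as left child of 23
Final tree (level order): [38, 11, None, 7, 13, 3, None, None, 23, None, None, 15, 35]


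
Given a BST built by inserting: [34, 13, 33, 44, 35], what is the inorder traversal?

Tree insertion order: [34, 13, 33, 44, 35]
Tree (level-order array): [34, 13, 44, None, 33, 35]
Inorder traversal: [13, 33, 34, 35, 44]


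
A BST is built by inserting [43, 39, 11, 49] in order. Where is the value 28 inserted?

Starting tree (level order): [43, 39, 49, 11]
Insertion path: 43 -> 39 -> 11
Result: insert 28 as right child of 11
Final tree (level order): [43, 39, 49, 11, None, None, None, None, 28]


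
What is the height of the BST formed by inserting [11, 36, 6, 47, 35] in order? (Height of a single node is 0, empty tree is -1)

Insertion order: [11, 36, 6, 47, 35]
Tree (level-order array): [11, 6, 36, None, None, 35, 47]
Compute height bottom-up (empty subtree = -1):
  height(6) = 1 + max(-1, -1) = 0
  height(35) = 1 + max(-1, -1) = 0
  height(47) = 1 + max(-1, -1) = 0
  height(36) = 1 + max(0, 0) = 1
  height(11) = 1 + max(0, 1) = 2
Height = 2


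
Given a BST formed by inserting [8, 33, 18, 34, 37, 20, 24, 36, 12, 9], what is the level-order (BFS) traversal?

Tree insertion order: [8, 33, 18, 34, 37, 20, 24, 36, 12, 9]
Tree (level-order array): [8, None, 33, 18, 34, 12, 20, None, 37, 9, None, None, 24, 36]
BFS from the root, enqueuing left then right child of each popped node:
  queue [8] -> pop 8, enqueue [33], visited so far: [8]
  queue [33] -> pop 33, enqueue [18, 34], visited so far: [8, 33]
  queue [18, 34] -> pop 18, enqueue [12, 20], visited so far: [8, 33, 18]
  queue [34, 12, 20] -> pop 34, enqueue [37], visited so far: [8, 33, 18, 34]
  queue [12, 20, 37] -> pop 12, enqueue [9], visited so far: [8, 33, 18, 34, 12]
  queue [20, 37, 9] -> pop 20, enqueue [24], visited so far: [8, 33, 18, 34, 12, 20]
  queue [37, 9, 24] -> pop 37, enqueue [36], visited so far: [8, 33, 18, 34, 12, 20, 37]
  queue [9, 24, 36] -> pop 9, enqueue [none], visited so far: [8, 33, 18, 34, 12, 20, 37, 9]
  queue [24, 36] -> pop 24, enqueue [none], visited so far: [8, 33, 18, 34, 12, 20, 37, 9, 24]
  queue [36] -> pop 36, enqueue [none], visited so far: [8, 33, 18, 34, 12, 20, 37, 9, 24, 36]
Result: [8, 33, 18, 34, 12, 20, 37, 9, 24, 36]


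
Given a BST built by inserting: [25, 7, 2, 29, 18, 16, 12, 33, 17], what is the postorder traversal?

Tree insertion order: [25, 7, 2, 29, 18, 16, 12, 33, 17]
Tree (level-order array): [25, 7, 29, 2, 18, None, 33, None, None, 16, None, None, None, 12, 17]
Postorder traversal: [2, 12, 17, 16, 18, 7, 33, 29, 25]


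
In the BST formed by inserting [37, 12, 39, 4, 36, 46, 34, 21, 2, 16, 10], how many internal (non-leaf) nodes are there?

Tree built from: [37, 12, 39, 4, 36, 46, 34, 21, 2, 16, 10]
Tree (level-order array): [37, 12, 39, 4, 36, None, 46, 2, 10, 34, None, None, None, None, None, None, None, 21, None, 16]
Rule: An internal node has at least one child.
Per-node child counts:
  node 37: 2 child(ren)
  node 12: 2 child(ren)
  node 4: 2 child(ren)
  node 2: 0 child(ren)
  node 10: 0 child(ren)
  node 36: 1 child(ren)
  node 34: 1 child(ren)
  node 21: 1 child(ren)
  node 16: 0 child(ren)
  node 39: 1 child(ren)
  node 46: 0 child(ren)
Matching nodes: [37, 12, 4, 36, 34, 21, 39]
Count of internal (non-leaf) nodes: 7


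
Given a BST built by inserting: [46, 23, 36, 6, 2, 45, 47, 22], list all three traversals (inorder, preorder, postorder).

Tree insertion order: [46, 23, 36, 6, 2, 45, 47, 22]
Tree (level-order array): [46, 23, 47, 6, 36, None, None, 2, 22, None, 45]
Inorder (L, root, R): [2, 6, 22, 23, 36, 45, 46, 47]
Preorder (root, L, R): [46, 23, 6, 2, 22, 36, 45, 47]
Postorder (L, R, root): [2, 22, 6, 45, 36, 23, 47, 46]
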